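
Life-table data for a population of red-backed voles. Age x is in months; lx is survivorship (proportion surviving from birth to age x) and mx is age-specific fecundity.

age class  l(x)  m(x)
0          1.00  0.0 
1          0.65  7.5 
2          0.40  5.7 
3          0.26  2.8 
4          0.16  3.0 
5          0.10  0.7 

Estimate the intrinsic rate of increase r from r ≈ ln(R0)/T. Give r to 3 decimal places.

1.295

R0 = Σ lx·mx = 0 + 4.875 + 2.28 + 0.728 + 0.48 + 0.07 = 8.433
Σ x·lx·mx = 13.889; T = 13.889/8.433 = 1.64698…
r ≈ ln(R0)/T = ln(8.433)/1.64698… = 1.29458… → 1.295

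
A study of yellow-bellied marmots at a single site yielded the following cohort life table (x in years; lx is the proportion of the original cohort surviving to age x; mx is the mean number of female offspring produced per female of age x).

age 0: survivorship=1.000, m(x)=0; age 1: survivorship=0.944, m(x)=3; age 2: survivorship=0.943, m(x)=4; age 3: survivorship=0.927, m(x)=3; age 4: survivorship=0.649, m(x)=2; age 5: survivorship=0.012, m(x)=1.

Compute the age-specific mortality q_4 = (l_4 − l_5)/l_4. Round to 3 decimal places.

0.982

q_4 = (l_4 − l_5) / l_4 = (0.649 − 0.012) / 0.649
     = 0.637 / 0.649 = 0.98151… → 0.982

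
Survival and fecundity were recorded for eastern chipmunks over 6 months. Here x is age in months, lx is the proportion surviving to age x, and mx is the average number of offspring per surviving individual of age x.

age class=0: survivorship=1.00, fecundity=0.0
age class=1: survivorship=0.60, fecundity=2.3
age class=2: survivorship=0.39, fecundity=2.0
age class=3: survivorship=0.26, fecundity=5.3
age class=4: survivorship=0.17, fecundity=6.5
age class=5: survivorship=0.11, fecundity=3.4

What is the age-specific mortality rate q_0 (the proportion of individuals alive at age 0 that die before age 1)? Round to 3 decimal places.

q_0 = (l_0 − l_1) / l_0 = (1 − 0.6) / 1
     = 0.4 / 1 = 0.4 → 0.400

0.400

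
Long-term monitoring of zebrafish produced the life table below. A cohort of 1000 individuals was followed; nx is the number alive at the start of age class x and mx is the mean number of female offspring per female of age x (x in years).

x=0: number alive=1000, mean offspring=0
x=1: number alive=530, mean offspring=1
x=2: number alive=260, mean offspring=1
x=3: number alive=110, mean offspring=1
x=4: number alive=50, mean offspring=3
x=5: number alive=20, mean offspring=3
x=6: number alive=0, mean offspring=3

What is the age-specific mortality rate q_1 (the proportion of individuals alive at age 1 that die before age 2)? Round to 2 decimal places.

0.51

lx = nx/n0 = nx/1000: 1, 0.53, 0.26, 0.11, 0.05, 0.02, 0
q_1 = (l_1 − l_2) / l_1 = (0.53 − 0.26) / 0.53
     = 0.27 / 0.53 = 0.509434… → 0.51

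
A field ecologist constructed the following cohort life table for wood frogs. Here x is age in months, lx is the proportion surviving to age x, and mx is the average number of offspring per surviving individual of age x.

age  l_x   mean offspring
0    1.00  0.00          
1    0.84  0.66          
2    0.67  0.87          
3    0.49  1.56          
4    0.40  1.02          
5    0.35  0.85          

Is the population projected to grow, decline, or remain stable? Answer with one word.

growing

R0 = Σ lx·mx = 0 + 0.5544 + 0.5829 + 0.7644 + 0.408 + 0.2975 = 2.6072
R0 > 1, so the population is growing.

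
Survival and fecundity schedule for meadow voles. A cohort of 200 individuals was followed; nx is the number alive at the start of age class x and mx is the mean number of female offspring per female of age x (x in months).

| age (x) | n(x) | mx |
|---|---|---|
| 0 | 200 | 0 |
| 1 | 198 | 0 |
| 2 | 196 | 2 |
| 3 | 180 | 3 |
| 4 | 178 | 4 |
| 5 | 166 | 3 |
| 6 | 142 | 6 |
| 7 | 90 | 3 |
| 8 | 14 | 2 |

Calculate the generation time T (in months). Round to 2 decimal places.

4.55

lx = nx/n0 = nx/200: 1, 0.99, 0.98, 0.9, 0.89, 0.83, 0.71, 0.45, 0.07
lx·mx: 0, 0, 1.96, 2.7, 3.56, 2.49, 4.26, 1.35, 0.14 → R0 = 16.46
x·lx·mx: 0, 0, 3.92, 8.1, 14.24, 12.45, 25.56, 9.45, 1.12 → Σ = 74.84
T = 74.84 / 16.46 = 4.54678… → 4.55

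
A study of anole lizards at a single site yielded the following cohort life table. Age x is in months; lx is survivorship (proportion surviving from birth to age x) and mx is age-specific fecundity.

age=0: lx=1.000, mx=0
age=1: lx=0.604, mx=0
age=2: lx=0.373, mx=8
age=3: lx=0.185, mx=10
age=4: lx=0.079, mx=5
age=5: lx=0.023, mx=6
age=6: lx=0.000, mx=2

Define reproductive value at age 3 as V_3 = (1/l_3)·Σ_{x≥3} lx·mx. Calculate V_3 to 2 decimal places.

lx·mx for x ≥ 3: 1.85, 0.395, 0.138, 0 → sum = 2.383
V_3 = 2.383 / l_3 = 2.383 / 0.185 = 12.881081… → 12.88

12.88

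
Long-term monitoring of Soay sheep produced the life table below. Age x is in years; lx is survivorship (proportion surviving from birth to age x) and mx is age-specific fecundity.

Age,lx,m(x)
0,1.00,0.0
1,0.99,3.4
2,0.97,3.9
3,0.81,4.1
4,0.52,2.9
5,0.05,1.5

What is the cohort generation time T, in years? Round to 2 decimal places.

lx·mx: 0, 3.366, 3.783, 3.321, 1.508, 0.075 → R0 = 12.053
x·lx·mx: 0, 3.366, 7.566, 9.963, 6.032, 0.375 → Σ = 27.302
T = 27.302 / 12.053 = 2.265162… → 2.27

2.27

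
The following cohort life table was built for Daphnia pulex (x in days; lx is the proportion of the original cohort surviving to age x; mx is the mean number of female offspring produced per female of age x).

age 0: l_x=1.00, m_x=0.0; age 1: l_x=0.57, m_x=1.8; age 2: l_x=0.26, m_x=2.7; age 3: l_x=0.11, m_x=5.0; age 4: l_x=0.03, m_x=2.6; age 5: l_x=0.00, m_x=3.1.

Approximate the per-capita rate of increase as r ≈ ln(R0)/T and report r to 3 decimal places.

R0 = Σ lx·mx = 0 + 1.026 + 0.702 + 0.55 + 0.078 + 0 = 2.356
Σ x·lx·mx = 4.392; T = 4.392/2.356 = 1.86418…
r ≈ ln(R0)/T = ln(2.356)/1.86418… = 0.4597… → 0.460

0.460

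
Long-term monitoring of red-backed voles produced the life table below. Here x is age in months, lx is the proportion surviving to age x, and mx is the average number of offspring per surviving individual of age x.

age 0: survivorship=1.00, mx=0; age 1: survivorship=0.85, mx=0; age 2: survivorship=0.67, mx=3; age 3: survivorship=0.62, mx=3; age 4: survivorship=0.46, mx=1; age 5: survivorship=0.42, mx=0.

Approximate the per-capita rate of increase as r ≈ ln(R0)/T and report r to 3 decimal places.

0.555

R0 = Σ lx·mx = 0 + 0 + 2.01 + 1.86 + 0.46 + 0 = 4.33
Σ x·lx·mx = 11.44; T = 11.44/4.33 = 2.64203…
r ≈ ln(R0)/T = ln(4.33)/2.64203… = 0.55471… → 0.555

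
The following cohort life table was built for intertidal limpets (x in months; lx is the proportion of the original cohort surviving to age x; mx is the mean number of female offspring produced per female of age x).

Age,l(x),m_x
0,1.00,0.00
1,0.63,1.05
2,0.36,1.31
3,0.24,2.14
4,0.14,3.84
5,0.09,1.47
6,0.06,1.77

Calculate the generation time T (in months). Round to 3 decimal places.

lx·mx: 0, 0.6615, 0.4716, 0.5136, 0.5376, 0.1323, 0.1062 → R0 = 2.4228
x·lx·mx: 0, 0.6615, 0.9432, 1.5408, 2.1504, 0.6615, 0.6372 → Σ = 6.5946
T = 6.5946 / 2.4228 = 2.721892… → 2.722

2.722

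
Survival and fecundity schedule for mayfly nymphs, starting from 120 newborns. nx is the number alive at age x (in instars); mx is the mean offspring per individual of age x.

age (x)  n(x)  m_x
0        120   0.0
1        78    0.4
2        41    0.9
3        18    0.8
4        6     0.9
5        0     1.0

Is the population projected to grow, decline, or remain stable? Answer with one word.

declining

lx = nx/n0 = nx/120: 1, 0.65, 0.34167…, 0.15, 0.05, 0
R0 = Σ lx·mx = 0 + 0.26 + 0.3075… + 0.12 + 0.045 + 0 = 0.7325…
R0 < 1, so the population is declining.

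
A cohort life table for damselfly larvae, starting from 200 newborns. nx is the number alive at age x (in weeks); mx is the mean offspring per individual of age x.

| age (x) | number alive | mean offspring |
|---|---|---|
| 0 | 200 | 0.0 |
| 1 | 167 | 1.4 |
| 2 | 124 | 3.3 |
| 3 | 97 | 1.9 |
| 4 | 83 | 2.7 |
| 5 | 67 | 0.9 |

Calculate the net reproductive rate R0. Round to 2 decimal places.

5.56

lx = nx/n0 = nx/200: 1, 0.835, 0.62, 0.485, 0.415, 0.335
lx·mx by age: 0, 1.169, 2.046, 0.9215, 1.1205, 0.3015
R0 = Σ lx·mx = 5.5585 → 5.56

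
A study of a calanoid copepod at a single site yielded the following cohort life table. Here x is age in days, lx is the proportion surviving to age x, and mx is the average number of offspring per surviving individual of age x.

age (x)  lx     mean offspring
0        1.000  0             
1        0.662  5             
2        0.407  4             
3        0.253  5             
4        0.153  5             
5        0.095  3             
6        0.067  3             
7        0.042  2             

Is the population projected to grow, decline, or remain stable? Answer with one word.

growing

R0 = Σ lx·mx = 0 + 3.31 + 1.628 + 1.265 + 0.765 + 0.285 + 0.201 + 0.084 = 7.538
R0 > 1, so the population is growing.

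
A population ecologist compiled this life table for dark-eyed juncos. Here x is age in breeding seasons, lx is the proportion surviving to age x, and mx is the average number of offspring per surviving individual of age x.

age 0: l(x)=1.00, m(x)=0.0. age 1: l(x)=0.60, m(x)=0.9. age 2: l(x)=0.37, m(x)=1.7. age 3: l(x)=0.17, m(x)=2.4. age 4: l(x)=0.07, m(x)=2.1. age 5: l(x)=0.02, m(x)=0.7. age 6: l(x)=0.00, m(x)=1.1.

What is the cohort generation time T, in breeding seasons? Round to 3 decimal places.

2.117

lx·mx: 0, 0.54, 0.629, 0.408, 0.147, 0.014, 0 → R0 = 1.738
x·lx·mx: 0, 0.54, 1.258, 1.224, 0.588, 0.07, 0 → Σ = 3.68
T = 3.68 / 1.738 = 2.117376… → 2.117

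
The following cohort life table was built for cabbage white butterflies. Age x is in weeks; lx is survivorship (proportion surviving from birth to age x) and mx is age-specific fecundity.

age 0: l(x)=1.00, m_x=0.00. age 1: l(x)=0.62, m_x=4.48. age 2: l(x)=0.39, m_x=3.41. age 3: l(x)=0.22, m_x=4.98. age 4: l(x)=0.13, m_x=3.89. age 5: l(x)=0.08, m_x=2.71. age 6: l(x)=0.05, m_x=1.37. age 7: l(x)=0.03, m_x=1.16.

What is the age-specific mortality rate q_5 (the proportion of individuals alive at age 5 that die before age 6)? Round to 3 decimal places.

0.375

q_5 = (l_5 − l_6) / l_5 = (0.08 − 0.05) / 0.08
     = 0.03 / 0.08 = 0.375 → 0.375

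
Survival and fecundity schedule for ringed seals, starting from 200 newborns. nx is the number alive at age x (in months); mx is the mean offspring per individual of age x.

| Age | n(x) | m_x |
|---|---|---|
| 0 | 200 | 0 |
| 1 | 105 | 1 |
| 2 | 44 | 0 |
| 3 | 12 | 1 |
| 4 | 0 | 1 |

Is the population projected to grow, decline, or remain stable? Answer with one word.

declining

lx = nx/n0 = nx/200: 1, 0.525, 0.22, 0.06, 0
R0 = Σ lx·mx = 0 + 0.525 + 0 + 0.06 + 0 = 0.585
R0 < 1, so the population is declining.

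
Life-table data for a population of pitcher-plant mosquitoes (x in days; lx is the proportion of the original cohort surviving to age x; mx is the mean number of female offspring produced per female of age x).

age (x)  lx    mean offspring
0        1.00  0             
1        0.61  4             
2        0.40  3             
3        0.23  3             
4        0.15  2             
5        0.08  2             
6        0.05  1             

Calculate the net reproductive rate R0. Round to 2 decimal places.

4.84

lx·mx by age: 0, 2.44, 1.2, 0.69, 0.3, 0.16, 0.05
R0 = Σ lx·mx = 4.84 → 4.84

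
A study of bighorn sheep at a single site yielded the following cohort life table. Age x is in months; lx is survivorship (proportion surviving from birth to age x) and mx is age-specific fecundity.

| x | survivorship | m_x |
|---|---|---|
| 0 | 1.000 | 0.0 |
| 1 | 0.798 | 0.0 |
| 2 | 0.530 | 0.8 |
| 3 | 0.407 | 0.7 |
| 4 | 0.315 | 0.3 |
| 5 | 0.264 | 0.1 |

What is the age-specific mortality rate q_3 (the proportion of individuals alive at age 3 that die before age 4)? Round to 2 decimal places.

q_3 = (l_3 − l_4) / l_3 = (0.407 − 0.315) / 0.407
     = 0.092 / 0.407 = 0.226044… → 0.23

0.23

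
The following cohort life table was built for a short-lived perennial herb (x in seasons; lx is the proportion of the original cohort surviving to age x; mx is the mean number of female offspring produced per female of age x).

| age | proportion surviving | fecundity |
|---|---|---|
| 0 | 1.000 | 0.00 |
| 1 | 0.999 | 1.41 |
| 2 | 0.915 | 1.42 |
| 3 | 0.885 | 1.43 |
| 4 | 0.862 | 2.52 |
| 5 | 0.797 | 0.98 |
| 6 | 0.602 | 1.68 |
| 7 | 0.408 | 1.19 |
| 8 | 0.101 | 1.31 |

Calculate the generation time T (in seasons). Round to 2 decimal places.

3.61

lx·mx: 0, 1.40859, 1.2993, 1.26555, 2.17224, 0.78106, 1.01136, 0.48552, 0.13231 → R0 = 8.55593
x·lx·mx: 0, 1.40859, 2.5986, 3.79665, 8.68896, 3.9053, 6.06816, 3.39864, 1.05848 → Σ = 30.92338
T = 30.92338 / 8.55593 = 3.614263… → 3.61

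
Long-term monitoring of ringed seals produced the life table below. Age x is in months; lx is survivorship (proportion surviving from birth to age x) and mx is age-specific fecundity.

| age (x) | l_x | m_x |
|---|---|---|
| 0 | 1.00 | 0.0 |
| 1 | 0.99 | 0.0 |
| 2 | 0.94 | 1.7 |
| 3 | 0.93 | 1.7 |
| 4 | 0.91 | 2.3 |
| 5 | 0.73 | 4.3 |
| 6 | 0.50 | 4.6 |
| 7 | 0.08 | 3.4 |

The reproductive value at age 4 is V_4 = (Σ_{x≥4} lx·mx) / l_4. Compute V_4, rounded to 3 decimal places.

lx·mx for x ≥ 4: 2.093, 3.139, 2.3, 0.272 → sum = 7.804
V_4 = 7.804 / l_4 = 7.804 / 0.91 = 8.575824… → 8.576

8.576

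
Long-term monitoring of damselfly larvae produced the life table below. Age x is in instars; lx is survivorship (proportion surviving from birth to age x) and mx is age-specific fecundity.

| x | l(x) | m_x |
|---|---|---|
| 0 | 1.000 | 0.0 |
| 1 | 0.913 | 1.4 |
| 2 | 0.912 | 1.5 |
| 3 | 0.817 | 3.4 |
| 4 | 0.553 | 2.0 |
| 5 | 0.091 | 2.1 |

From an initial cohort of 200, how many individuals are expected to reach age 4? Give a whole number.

Expected survivors = N0 · l_4 = 200 × 0.553 = 110.6 → 111

111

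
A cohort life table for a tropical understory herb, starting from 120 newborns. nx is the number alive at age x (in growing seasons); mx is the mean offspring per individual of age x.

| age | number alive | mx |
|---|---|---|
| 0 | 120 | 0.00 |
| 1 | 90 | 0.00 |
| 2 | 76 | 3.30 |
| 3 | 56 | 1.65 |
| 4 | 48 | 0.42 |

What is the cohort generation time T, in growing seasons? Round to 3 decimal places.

2.365

lx = nx/n0 = nx/120: 1, 0.75, 0.63333…, 0.46667…, 0.4
lx·mx: 0, 0, 2.09…, 0.77…, 0.168 → R0 = 3.028…
x·lx·mx: 0, 0, 4.18…, 2.31…, 0.672 → Σ = 7.162…
T = 7.162… / 3.028… = 2.365258… → 2.365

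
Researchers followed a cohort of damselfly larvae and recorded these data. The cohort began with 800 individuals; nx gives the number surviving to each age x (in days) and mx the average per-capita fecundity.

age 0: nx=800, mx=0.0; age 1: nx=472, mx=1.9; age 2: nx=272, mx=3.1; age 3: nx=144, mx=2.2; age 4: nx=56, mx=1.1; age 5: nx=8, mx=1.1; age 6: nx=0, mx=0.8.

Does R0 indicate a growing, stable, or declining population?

growing

lx = nx/n0 = nx/800: 1, 0.59, 0.34, 0.18, 0.07, 0.01, 0
R0 = Σ lx·mx = 0 + 1.121 + 1.054 + 0.396 + 0.077 + 0.011 + 0 = 2.659
R0 > 1, so the population is growing.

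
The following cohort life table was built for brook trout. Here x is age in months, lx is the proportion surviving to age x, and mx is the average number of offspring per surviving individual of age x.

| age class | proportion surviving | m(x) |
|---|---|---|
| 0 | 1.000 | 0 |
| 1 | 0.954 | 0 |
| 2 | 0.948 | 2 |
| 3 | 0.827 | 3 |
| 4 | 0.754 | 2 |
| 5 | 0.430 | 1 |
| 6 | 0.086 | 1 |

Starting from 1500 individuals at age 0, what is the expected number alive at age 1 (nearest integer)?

1431

Expected survivors = N0 · l_1 = 1500 × 0.954 = 1431 → 1431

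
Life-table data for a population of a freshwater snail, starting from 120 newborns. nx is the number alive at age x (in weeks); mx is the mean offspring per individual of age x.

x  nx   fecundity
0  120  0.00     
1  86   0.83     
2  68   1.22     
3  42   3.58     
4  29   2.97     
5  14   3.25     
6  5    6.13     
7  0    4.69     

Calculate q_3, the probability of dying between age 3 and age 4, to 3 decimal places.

0.310

lx = nx/n0 = nx/120: 1, 0.71667…, 0.56667…, 0.35, 0.24167…, 0.11667…, 0.04167…, 0
q_3 = (l_3 − l_4) / l_3 = (0.35 − 0.241667…) / 0.35
     = 0.108333… / 0.35 = 0.309524… → 0.310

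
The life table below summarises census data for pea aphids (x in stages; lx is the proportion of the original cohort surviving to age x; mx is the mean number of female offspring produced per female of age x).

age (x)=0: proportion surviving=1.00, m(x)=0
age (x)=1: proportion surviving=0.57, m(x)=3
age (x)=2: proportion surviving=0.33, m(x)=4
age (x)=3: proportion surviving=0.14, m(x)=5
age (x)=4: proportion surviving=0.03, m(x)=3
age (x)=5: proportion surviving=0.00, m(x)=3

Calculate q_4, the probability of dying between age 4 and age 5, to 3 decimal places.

q_4 = (l_4 − l_5) / l_4 = (0.03 − 0) / 0.03
     = 0.03 / 0.03 = 1 → 1.000

1.000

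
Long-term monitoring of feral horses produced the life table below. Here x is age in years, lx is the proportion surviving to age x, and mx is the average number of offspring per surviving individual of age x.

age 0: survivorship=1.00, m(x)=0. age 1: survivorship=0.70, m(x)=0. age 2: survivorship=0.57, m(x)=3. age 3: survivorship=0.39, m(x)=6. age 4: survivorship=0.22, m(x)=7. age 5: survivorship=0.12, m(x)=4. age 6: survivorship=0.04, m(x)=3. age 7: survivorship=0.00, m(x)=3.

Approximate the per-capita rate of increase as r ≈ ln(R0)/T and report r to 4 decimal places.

R0 = Σ lx·mx = 0 + 0 + 1.71 + 2.34 + 1.54 + 0.48 + 0.12 + 0 = 6.19
Σ x·lx·mx = 19.72; T = 19.72/6.19 = 3.18578…
r ≈ ln(R0)/T = ln(6.19)/3.18578… = 0.572209… → 0.5722

0.5722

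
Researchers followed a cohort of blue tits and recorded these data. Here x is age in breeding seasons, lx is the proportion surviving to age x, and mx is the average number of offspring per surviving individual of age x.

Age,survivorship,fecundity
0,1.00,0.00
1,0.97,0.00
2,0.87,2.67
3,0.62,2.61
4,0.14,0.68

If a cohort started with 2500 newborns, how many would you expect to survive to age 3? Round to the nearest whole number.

1550

Expected survivors = N0 · l_3 = 2500 × 0.62 = 1550 → 1550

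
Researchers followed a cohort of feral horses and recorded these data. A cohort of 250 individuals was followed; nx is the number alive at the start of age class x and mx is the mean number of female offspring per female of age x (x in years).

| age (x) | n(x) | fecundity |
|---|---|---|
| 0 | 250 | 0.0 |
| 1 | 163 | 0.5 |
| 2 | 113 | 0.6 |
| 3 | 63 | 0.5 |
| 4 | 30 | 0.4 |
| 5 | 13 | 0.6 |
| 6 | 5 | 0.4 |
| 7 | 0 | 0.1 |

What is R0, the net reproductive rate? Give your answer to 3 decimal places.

0.810

lx = nx/n0 = nx/250: 1, 0.652, 0.452, 0.252, 0.12, 0.052, 0.02, 0
lx·mx by age: 0, 0.326, 0.2712, 0.126, 0.048, 0.0312, 0.008, 0
R0 = Σ lx·mx = 0.8104 → 0.810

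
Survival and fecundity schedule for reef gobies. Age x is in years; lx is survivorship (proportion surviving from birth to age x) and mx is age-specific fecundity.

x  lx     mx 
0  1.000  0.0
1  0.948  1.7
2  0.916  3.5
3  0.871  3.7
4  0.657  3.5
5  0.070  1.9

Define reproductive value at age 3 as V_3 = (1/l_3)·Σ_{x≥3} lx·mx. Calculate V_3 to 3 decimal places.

6.493

lx·mx for x ≥ 3: 3.2227, 2.2995, 0.133 → sum = 5.6552
V_3 = 5.6552 / l_3 = 5.6552 / 0.871 = 6.492767… → 6.493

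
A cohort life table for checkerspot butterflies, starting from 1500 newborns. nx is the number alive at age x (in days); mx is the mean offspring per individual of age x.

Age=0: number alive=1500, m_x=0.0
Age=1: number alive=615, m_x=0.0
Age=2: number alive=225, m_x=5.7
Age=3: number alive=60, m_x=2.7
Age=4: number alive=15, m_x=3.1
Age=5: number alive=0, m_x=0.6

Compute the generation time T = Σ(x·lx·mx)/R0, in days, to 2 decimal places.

2.17

lx = nx/n0 = nx/1500: 1, 0.41, 0.15, 0.04, 0.01, 0
lx·mx: 0, 0, 0.855, 0.108, 0.031, 0 → R0 = 0.994
x·lx·mx: 0, 0, 1.71, 0.324, 0.124, 0 → Σ = 2.158
T = 2.158 / 0.994 = 2.171026… → 2.17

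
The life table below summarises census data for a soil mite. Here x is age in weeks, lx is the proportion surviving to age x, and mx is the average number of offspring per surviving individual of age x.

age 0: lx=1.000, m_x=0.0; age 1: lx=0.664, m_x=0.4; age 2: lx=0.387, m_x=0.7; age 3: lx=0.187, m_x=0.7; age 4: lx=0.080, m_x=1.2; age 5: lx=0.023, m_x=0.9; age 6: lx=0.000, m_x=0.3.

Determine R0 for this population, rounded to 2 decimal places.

0.78

lx·mx by age: 0, 0.2656, 0.2709, 0.1309, 0.096, 0.0207, 0
R0 = Σ lx·mx = 0.7841 → 0.78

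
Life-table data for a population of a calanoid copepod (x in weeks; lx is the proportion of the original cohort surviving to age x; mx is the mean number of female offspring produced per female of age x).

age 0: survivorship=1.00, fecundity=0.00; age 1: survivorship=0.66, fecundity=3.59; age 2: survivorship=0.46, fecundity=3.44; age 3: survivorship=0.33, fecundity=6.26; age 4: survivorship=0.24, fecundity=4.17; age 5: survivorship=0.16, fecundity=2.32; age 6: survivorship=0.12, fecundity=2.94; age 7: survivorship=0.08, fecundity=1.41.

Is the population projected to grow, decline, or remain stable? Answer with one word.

growing

R0 = Σ lx·mx = 0 + 2.3694 + 1.5824 + 2.0658 + 1.0008 + 0.3712 + 0.3528 + 0.1128 = 7.8552
R0 > 1, so the population is growing.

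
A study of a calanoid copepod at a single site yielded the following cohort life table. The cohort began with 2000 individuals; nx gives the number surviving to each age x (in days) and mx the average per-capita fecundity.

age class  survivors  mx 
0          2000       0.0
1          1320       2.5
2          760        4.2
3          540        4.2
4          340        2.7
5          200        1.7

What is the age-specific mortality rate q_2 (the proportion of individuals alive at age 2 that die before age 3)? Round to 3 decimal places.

0.289

lx = nx/n0 = nx/2000: 1, 0.66, 0.38, 0.27, 0.17, 0.1
q_2 = (l_2 − l_3) / l_2 = (0.38 − 0.27) / 0.38
     = 0.11 / 0.38 = 0.289474… → 0.289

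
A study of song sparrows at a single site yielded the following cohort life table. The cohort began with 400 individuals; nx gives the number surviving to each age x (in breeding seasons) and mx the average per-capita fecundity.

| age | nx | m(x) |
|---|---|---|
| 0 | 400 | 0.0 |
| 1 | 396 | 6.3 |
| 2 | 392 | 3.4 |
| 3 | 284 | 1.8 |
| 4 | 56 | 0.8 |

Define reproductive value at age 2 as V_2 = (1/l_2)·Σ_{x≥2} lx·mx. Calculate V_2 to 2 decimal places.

4.82

lx = nx/n0 = nx/400: 1, 0.99, 0.98, 0.71, 0.14
lx·mx for x ≥ 2: 3.332, 1.278, 0.112 → sum = 4.722
V_2 = 4.722 / l_2 = 4.722 / 0.98 = 4.818367… → 4.82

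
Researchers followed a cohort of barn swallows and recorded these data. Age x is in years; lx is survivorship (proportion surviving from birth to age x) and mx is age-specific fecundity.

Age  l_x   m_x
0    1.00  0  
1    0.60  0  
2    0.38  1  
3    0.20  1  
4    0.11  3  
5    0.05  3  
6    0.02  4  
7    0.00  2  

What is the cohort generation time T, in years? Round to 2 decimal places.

lx·mx: 0, 0, 0.38, 0.2, 0.33, 0.15, 0.08, 0 → R0 = 1.14
x·lx·mx: 0, 0, 0.76, 0.6, 1.32, 0.75, 0.48, 0 → Σ = 3.91
T = 3.91 / 1.14 = 3.429825… → 3.43

3.43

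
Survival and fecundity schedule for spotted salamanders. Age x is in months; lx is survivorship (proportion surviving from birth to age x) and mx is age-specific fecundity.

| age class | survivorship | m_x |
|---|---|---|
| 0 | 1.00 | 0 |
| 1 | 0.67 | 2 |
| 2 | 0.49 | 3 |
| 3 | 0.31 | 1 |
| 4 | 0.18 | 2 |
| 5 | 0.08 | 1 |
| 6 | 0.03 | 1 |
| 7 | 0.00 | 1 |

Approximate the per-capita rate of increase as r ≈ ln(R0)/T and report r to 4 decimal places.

0.6347

R0 = Σ lx·mx = 0 + 1.34 + 1.47 + 0.31 + 0.36 + 0.08 + 0.03 + 0 = 3.59
Σ x·lx·mx = 7.23; T = 7.23/3.59 = 2.01393…
r ≈ ln(R0)/T = ln(3.59)/2.01393… = 0.634656… → 0.6347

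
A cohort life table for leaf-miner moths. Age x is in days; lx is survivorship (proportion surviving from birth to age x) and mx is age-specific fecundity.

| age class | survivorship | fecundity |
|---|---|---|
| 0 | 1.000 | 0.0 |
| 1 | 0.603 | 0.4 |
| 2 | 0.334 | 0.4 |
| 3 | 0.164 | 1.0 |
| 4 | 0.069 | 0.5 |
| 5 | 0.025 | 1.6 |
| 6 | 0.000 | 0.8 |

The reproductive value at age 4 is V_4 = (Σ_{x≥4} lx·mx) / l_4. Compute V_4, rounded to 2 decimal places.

1.08

lx·mx for x ≥ 4: 0.0345, 0.04, 0 → sum = 0.0745
V_4 = 0.0745 / l_4 = 0.0745 / 0.069 = 1.07971… → 1.08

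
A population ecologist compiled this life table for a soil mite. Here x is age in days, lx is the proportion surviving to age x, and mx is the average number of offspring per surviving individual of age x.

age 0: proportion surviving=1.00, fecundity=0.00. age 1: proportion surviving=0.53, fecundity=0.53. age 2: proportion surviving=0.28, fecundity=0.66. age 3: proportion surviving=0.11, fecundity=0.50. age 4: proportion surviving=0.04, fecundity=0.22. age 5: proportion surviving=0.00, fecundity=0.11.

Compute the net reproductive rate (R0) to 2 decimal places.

lx·mx by age: 0, 0.2809, 0.1848, 0.055, 0.0088, 0
R0 = Σ lx·mx = 0.5295 → 0.53

0.53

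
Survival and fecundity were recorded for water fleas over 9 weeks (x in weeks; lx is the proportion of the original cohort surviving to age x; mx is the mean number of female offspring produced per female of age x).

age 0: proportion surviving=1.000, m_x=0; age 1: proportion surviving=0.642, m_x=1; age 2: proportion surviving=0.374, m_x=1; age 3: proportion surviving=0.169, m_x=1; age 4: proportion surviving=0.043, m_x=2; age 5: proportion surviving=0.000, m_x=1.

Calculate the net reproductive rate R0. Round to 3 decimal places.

1.271

lx·mx by age: 0, 0.642, 0.374, 0.169, 0.086, 0
R0 = Σ lx·mx = 1.271 → 1.271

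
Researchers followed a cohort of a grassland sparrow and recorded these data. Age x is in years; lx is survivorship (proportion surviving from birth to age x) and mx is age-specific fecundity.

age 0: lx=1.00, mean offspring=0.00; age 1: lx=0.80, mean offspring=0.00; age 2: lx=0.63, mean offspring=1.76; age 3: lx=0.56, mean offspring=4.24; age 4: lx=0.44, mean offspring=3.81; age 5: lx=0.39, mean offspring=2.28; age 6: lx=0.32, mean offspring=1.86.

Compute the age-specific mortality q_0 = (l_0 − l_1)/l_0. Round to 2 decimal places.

q_0 = (l_0 − l_1) / l_0 = (1 − 0.8) / 1
     = 0.2 / 1 = 0.2 → 0.20

0.20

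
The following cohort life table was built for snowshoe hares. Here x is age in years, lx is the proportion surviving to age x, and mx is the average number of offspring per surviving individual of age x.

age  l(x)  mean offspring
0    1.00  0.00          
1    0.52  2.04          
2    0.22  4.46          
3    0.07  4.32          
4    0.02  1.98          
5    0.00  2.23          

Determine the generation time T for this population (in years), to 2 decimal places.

lx·mx: 0, 1.0608, 0.9812, 0.3024, 0.0396, 0 → R0 = 2.384
x·lx·mx: 0, 1.0608, 1.9624, 0.9072, 0.1584, 0 → Σ = 4.0888
T = 4.0888 / 2.384 = 1.715101… → 1.72

1.72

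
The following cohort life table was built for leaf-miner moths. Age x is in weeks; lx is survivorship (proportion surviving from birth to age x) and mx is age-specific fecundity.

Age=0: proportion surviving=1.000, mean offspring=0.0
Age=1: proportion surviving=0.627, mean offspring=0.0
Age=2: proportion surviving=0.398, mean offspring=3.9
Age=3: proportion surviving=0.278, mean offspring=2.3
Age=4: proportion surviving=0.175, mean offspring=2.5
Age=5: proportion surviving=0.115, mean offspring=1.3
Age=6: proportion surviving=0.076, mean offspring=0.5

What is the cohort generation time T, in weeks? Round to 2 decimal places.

2.75

lx·mx: 0, 0, 1.5522, 0.6394, 0.4375, 0.1495, 0.038 → R0 = 2.8166
x·lx·mx: 0, 0, 3.1044, 1.9182, 1.75, 0.7475, 0.228 → Σ = 7.7481
T = 7.7481 / 2.8166 = 2.75087… → 2.75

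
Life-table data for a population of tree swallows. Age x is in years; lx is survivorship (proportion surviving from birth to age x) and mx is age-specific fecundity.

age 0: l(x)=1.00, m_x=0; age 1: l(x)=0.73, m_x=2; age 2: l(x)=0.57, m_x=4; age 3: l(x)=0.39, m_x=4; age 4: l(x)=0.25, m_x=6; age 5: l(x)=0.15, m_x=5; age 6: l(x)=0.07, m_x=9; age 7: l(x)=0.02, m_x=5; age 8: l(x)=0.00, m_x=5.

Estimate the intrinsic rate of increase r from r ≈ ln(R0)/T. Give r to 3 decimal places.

0.702

R0 = Σ lx·mx = 0 + 1.46 + 2.28 + 1.56 + 1.5 + 0.75 + 0.63 + 0.1 + 0 = 8.28
Σ x·lx·mx = 24.93; T = 24.93/8.28 = 3.01087…
r ≈ ln(R0)/T = ln(8.28)/3.01087… = 0.70207… → 0.702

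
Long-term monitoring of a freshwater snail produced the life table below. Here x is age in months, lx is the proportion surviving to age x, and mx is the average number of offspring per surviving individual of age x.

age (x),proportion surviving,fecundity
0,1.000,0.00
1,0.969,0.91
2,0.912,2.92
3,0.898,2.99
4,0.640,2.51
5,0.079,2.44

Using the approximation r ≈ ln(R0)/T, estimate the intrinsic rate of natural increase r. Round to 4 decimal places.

R0 = Σ lx·mx = 0 + 0.88179 + 2.66304 + 2.68502 + 1.6064 + 0.19276 = 8.02901
Σ x·lx·mx = 21.65233; T = 21.65233/8.02901 = 2.69676…
r ≈ ln(R0)/T = ln(8.02901)/2.69676… = 0.77243… → 0.7724

0.7724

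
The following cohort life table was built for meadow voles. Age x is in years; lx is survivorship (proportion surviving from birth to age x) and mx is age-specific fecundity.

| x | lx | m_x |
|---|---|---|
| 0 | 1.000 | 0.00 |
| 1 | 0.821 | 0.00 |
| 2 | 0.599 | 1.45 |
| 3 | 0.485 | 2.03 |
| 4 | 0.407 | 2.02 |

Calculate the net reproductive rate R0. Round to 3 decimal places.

2.675

lx·mx by age: 0, 0, 0.86855, 0.98455, 0.82214
R0 = Σ lx·mx = 2.67524 → 2.675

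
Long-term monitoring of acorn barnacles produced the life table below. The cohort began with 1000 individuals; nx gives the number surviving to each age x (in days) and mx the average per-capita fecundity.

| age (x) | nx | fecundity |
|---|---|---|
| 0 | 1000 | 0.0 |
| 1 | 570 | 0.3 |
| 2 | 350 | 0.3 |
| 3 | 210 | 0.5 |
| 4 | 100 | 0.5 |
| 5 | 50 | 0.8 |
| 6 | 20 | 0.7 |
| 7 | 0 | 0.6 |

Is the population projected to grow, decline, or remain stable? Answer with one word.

declining

lx = nx/n0 = nx/1000: 1, 0.57, 0.35, 0.21, 0.1, 0.05, 0.02, 0
R0 = Σ lx·mx = 0 + 0.171 + 0.105 + 0.105 + 0.05 + 0.04 + 0.014 + 0 = 0.485
R0 < 1, so the population is declining.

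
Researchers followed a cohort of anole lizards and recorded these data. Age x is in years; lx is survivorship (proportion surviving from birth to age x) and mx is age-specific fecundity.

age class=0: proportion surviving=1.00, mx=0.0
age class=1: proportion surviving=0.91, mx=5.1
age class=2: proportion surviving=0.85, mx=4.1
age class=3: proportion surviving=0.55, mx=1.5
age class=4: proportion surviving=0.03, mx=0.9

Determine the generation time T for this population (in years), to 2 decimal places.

lx·mx: 0, 4.641, 3.485, 0.825, 0.027 → R0 = 8.978
x·lx·mx: 0, 4.641, 6.97, 2.475, 0.108 → Σ = 14.194
T = 14.194 / 8.978 = 1.580976… → 1.58

1.58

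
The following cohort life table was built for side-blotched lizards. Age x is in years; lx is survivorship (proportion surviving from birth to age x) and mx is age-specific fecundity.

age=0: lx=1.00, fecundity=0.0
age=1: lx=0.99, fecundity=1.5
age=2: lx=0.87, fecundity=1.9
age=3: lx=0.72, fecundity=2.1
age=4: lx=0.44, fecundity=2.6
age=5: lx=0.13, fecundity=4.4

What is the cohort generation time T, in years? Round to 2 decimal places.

2.63

lx·mx: 0, 1.485, 1.653, 1.512, 1.144, 0.572 → R0 = 6.366
x·lx·mx: 0, 1.485, 3.306, 4.536, 4.576, 2.86 → Σ = 16.763
T = 16.763 / 6.366 = 2.633208… → 2.63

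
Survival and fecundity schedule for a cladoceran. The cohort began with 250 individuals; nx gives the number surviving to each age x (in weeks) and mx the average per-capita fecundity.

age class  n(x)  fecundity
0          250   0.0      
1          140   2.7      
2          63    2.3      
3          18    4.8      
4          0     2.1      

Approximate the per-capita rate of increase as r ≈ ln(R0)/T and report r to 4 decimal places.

lx = nx/n0 = nx/250: 1, 0.56, 0.252, 0.072, 0
R0 = Σ lx·mx = 0 + 1.512 + 0.5796 + 0.3456 + 0 = 2.4372
Σ x·lx·mx = 3.708; T = 3.708/2.4372 = 1.52142…
r ≈ ln(R0)/T = ln(2.4372)/1.52142… = 0.585539… → 0.5855

0.5855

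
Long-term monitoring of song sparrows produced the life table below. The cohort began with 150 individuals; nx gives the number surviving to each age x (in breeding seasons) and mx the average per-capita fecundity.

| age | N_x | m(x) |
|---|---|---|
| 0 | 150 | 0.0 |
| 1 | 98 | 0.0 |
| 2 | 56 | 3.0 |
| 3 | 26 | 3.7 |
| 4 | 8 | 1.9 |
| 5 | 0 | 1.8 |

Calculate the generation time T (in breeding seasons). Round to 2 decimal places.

lx = nx/n0 = nx/150: 1, 0.65333…, 0.37333…, 0.17333…, 0.05333…, 0
lx·mx: 0, 0, 1.12…, 0.641333…, 0.101333…, 0 → R0 = 1.862667…
x·lx·mx: 0, 0, 2.24…, 1.924…, 0.405333…, 0 → Σ = 4.569333…
T = 4.569333… / 1.862667… = 2.453114… → 2.45

2.45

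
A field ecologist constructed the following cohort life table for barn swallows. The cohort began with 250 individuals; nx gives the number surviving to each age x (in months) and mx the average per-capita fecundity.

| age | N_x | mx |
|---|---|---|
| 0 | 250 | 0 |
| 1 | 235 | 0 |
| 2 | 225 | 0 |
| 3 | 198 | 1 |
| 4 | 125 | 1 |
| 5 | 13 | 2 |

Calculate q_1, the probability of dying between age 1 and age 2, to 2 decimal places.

lx = nx/n0 = nx/250: 1, 0.94, 0.9, 0.792, 0.5, 0.052
q_1 = (l_1 − l_2) / l_1 = (0.94 − 0.9) / 0.94
     = 0.04 / 0.94 = 0.042553… → 0.04

0.04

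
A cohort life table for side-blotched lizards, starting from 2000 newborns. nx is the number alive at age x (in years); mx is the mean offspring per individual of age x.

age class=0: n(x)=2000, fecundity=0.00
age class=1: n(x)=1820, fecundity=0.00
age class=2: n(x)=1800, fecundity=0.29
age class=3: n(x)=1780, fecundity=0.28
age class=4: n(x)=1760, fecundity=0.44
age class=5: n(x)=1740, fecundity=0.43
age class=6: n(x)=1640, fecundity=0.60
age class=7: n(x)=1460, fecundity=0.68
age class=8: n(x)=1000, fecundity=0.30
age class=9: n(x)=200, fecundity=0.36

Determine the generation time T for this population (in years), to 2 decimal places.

lx = nx/n0 = nx/2000: 1, 0.91, 0.9, 0.89, 0.88, 0.87, 0.82, 0.73, 0.5, 0.1
lx·mx: 0, 0, 0.261, 0.2492, 0.3872, 0.3741, 0.492, 0.4964, 0.15, 0.036 → R0 = 2.4459
x·lx·mx: 0, 0, 0.522, 0.7476, 1.5488, 1.8705, 2.952, 3.4748, 1.2, 0.324 → Σ = 12.6397
T = 12.6397 / 2.4459 = 5.167709… → 5.17

5.17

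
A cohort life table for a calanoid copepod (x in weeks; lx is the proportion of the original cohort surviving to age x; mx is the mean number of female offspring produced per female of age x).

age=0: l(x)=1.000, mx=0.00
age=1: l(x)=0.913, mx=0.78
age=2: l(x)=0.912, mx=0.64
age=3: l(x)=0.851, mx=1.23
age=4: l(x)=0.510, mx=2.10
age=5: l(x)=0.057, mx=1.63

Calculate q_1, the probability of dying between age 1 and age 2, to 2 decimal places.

0.00

q_1 = (l_1 − l_2) / l_1 = (0.913 − 0.912) / 0.913
     = 0.001 / 0.913 = 0.001095… → 0.00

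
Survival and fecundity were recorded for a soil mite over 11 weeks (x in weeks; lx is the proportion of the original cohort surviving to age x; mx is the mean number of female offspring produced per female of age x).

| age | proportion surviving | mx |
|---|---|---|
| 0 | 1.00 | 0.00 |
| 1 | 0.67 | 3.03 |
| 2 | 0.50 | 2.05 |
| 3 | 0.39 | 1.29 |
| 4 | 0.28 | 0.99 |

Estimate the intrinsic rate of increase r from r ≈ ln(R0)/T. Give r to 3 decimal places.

0.770

R0 = Σ lx·mx = 0 + 2.0301 + 1.025 + 0.5031 + 0.2772 = 3.8354
Σ x·lx·mx = 6.6982; T = 6.6982/3.8354 = 1.74641…
r ≈ ln(R0)/T = ln(3.8354)/1.74641… = 0.76973… → 0.770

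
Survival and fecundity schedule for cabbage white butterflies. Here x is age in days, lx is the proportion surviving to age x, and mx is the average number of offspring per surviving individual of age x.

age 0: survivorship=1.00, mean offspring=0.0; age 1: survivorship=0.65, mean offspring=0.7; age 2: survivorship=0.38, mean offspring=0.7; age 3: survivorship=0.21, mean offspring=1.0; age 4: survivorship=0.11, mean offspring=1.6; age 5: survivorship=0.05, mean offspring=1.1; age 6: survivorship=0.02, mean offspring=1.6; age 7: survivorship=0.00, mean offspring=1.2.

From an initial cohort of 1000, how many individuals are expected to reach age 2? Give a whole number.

Expected survivors = N0 · l_2 = 1000 × 0.38 = 380 → 380

380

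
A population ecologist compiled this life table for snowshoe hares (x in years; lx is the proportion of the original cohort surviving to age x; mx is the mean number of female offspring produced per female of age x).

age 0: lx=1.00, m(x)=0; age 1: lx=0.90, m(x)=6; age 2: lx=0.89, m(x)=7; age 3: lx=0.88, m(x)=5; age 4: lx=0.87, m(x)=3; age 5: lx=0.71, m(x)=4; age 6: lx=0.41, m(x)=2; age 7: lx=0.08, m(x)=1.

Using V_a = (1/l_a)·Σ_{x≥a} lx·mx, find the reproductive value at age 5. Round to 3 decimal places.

5.268

lx·mx for x ≥ 5: 2.84, 0.82, 0.08 → sum = 3.74
V_5 = 3.74 / l_5 = 3.74 / 0.71 = 5.267606… → 5.268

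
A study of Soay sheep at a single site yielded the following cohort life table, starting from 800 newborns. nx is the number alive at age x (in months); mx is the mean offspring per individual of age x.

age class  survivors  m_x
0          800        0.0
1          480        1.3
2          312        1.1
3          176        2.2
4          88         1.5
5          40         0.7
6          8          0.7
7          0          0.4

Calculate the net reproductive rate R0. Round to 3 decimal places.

1.900

lx = nx/n0 = nx/800: 1, 0.6, 0.39, 0.22, 0.11, 0.05, 0.01, 0
lx·mx by age: 0, 0.78, 0.429, 0.484, 0.165, 0.035, 0.007, 0
R0 = Σ lx·mx = 1.9 → 1.900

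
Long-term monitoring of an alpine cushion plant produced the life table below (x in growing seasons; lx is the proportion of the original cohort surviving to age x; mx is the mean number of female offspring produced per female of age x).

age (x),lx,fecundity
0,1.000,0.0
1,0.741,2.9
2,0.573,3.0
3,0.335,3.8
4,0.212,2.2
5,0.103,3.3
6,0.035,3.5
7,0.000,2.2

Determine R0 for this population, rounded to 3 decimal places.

6.070

lx·mx by age: 0, 2.1489, 1.719, 1.273, 0.4664, 0.3399, 0.1225, 0
R0 = Σ lx·mx = 6.0697 → 6.070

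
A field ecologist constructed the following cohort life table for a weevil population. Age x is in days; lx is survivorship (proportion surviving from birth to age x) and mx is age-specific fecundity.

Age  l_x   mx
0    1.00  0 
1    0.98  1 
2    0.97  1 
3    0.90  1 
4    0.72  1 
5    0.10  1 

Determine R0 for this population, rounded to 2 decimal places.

3.67

lx·mx by age: 0, 0.98, 0.97, 0.9, 0.72, 0.1
R0 = Σ lx·mx = 3.67 → 3.67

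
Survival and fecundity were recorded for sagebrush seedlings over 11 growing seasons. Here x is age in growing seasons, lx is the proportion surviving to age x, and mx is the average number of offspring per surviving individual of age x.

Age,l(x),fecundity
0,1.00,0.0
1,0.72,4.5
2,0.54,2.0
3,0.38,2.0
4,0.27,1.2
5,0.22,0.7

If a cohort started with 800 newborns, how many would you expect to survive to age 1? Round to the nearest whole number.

576

Expected survivors = N0 · l_1 = 800 × 0.72 = 576 → 576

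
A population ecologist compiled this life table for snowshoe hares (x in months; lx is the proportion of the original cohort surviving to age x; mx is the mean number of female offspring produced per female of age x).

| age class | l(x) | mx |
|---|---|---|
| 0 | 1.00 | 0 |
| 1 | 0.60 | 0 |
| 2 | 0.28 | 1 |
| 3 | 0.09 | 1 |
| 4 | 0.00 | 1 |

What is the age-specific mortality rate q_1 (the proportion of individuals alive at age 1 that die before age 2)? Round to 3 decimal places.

0.533

q_1 = (l_1 − l_2) / l_1 = (0.6 − 0.28) / 0.6
     = 0.32 / 0.6 = 0.533333… → 0.533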